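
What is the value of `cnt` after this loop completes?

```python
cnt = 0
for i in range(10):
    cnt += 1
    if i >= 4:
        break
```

Loop breaks when i reaches 4, cnt is 5
`cnt` takes the values: 0 → 1 → 2 → 3 → 4 → 5

Answer: 5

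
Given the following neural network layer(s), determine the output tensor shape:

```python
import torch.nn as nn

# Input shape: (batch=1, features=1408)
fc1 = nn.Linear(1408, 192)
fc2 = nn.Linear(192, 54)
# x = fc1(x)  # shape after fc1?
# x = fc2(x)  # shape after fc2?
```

Input: (1, 1408) -> after fc1: (1, 192) -> Output: (1, 54)

Answer: (1, 54)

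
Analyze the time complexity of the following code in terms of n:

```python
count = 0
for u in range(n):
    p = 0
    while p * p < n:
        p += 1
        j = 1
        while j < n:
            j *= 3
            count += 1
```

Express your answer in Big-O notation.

Each loop level contributes: n × √n × log n. Multiplying the contributions gives O(n√n log n).

Answer: O(n√n log n)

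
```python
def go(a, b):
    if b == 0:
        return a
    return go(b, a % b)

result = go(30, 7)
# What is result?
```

go(30, 7) -> go(7, 2) -> go(2, 1) -> go(1, 0) -> 1

Answer: 1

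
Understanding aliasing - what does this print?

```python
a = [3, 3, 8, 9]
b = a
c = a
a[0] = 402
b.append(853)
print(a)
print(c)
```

Key concept: multiple aliases.
Step by step:
`a = [3, 3, 8, 9]` → a = [3, 3, 8, 9]
`b = a` → b = [3, 3, 8, 9] (same object as a)
`c = a` → c = [3, 3, 8, 9] (same object as a, b)
`a[0] = 402` → a = [402, 3, 8, 9] (same object as b, c); b = [402, 3, 8, 9] (same object as a, c); c = [402, 3, 8, 9] (same object as a, b)
`b.append(853)` → a = [402, 3, 8, 9, 853] (same object as b, c); b = [402, 3, 8, 9, 853] (same object as a, c); c = [402, 3, 8, 9, 853] (same object as a, b)
`print(a)` → prints [402, 3, 8, 9, 853]
`print(c)` → prints [402, 3, 8, 9, 853]

Answer:
[402, 3, 8, 9, 853]
[402, 3, 8, 9, 853]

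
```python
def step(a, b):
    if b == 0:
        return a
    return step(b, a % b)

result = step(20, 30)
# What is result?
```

step(20, 30) -> step(30, 20) -> step(20, 10) -> step(10, 0) -> 10

Answer: 10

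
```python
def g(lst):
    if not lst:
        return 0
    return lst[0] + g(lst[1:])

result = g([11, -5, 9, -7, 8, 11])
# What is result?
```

11 + (-5) + 9 + (-7) + 8 + 11 + 0 = 27

Answer: 27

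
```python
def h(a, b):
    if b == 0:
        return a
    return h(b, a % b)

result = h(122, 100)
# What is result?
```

h(122, 100) -> h(100, 22) -> h(22, 12) -> h(12, 10) -> h(10, 2) -> h(2, 0) -> 2

Answer: 2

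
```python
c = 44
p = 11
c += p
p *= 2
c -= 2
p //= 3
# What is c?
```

Trace:
`c = 44` → c = 44
`p = 11` → p = 11
`c += p` → c = 55
`p *= 2` → p = 22
`c -= 2` → c = 53
`p //= 3` → p = 7
So c = 53

Answer: 53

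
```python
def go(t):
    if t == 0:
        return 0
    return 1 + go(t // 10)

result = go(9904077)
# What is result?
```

Count of digits of 9904077: 7

Answer: 7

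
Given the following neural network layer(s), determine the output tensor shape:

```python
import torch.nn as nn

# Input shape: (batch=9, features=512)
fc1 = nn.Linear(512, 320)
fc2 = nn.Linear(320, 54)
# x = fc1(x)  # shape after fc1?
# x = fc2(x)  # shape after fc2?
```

Input: (9, 512) -> after fc1: (9, 320) -> Output: (9, 54)

Answer: (9, 54)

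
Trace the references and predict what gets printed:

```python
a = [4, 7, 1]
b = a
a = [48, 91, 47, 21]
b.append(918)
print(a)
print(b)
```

Key concept: rebinding vs mutation: a is rebound to a new list, b still points at the original.
Step by step:
`a = [4, 7, 1]` → a = [4, 7, 1]
`b = a` → b = [4, 7, 1] (same object as a)
`a = [48, 91, 47, 21]` → a = [48, 91, 47, 21]
`b.append(918)` → b = [4, 7, 1, 918]
`print(a)` → prints [48, 91, 47, 21]
`print(b)` → prints [4, 7, 1, 918]

Answer:
[48, 91, 47, 21]
[4, 7, 1, 918]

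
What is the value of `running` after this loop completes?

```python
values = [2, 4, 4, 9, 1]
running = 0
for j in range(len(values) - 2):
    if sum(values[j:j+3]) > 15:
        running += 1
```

Count windows with sum > 15
`running` takes the values: 0 → 1

Answer: 1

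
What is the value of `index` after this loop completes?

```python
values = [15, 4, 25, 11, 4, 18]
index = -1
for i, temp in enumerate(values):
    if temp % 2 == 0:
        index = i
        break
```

First even number index in [15, 4, 25, 11, 4, 18]
`index` takes the values: -1 → 1

Answer: 1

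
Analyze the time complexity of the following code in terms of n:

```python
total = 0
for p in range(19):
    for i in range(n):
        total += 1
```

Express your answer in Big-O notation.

Each loop level contributes: 1 × n. Multiplying the contributions gives O(n).

Answer: O(n)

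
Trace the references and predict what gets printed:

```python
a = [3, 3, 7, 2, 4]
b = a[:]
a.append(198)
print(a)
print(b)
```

Key concept: slice [:] creates copy.
Step by step:
`a = [3, 3, 7, 2, 4]` → a = [3, 3, 7, 2, 4]
`b = a[:]` → b = [3, 3, 7, 2, 4]
`a.append(198)` → a = [3, 3, 7, 2, 4, 198]
`print(a)` → prints [3, 3, 7, 2, 4, 198]
`print(b)` → prints [3, 3, 7, 2, 4]

Answer:
[3, 3, 7, 2, 4, 198]
[3, 3, 7, 2, 4]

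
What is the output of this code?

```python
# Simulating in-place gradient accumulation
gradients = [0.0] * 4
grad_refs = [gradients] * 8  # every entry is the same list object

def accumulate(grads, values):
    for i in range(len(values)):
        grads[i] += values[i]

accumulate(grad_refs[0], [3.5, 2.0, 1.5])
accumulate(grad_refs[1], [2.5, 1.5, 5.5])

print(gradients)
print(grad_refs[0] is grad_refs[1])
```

Key concept: gradient accumulation aliasing.
Step by step:
`gradients = [0.0] * 4` → gradients = [0.0, 0.0, 0.0, 0.0]
`grad_refs = [gradients] * 8` → grad_refs = [[0.0, 0.0, 0.0, 0.0], [0.0, 0.0, 0.0, 0.0], [0.0, 0.0, 0.0, 0.0], [0.0, 0.0, 0.0, 0.0], [0.0, 0.0, 0.0, 0.0], [0.0, 0.0, 0.0, 0.0], [0.0, 0.0, 0.0, 0.0], [0.0, 0.0, 0.0, 0.0]]
`accumulate(grad_refs[0], [3.5, 2.0, 1.5])` → gradients = [3.5, 2.0, 1.5, 0.0]; grad_refs = [[3.5, 2.0, 1.5, 0.0], [3.5, 2.0, 1.5, 0.0], [3.5, 2.0, 1.5, 0.0], [3.5, 2.0, 1.5, 0.0], [3.5, 2.0, 1.5, 0.0], [3.5, 2.0, 1.5, 0.0], [3.5, 2.0, 1.5, 0.0], [3.5, 2.0, 1.5, 0.0]]
`accumulate(grad_refs[1], [2.5, 1.5, 5.5])` → gradients = [6.0, 3.5, 7.0, 0.0]; grad_refs = [[6.0, 3.5, 7.0, 0.0], [6.0, 3.5, 7.0, 0.0], [6.0, 3.5, 7.0, 0.0], [6.0, 3.5, 7.0, 0.0], [6.0, 3.5, 7.0, 0.0], [6.0, 3.5, 7.0, 0.0], [6.0, 3.5, 7.0, 0.0], [6.0, 3.5, 7.0, 0.0]]
`print(gradients)` → prints [6.0, 3.5, 7.0, 0.0]
`print(grad_refs[0] is grad_refs[1])` → prints True

Answer:
[6.0, 3.5, 7.0, 0.0]
True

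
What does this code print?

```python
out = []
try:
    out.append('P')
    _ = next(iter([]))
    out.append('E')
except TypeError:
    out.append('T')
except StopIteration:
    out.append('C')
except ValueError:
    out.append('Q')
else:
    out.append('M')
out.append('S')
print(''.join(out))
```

Execution trace: 'P' (try body) → 'C' (except StopIteration) → 'S' (after the try/except). Output: PCS

Answer: PCS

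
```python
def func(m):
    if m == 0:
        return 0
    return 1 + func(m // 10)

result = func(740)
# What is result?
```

Count of digits of 740: 3

Answer: 3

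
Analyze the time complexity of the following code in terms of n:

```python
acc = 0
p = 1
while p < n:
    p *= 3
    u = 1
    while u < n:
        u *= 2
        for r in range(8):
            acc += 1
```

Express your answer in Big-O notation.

Each loop level contributes: log n × log n × 1. Multiplying the contributions gives O(log² n).

Answer: O(log² n)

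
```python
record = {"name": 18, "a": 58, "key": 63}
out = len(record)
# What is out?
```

Trace:
`record = {"name": 18, "a": 58, "key": 63}` → record = {'name': 18, 'a': 58, 'key': 63}
`out = len(record)` → out = 3
So out = 3

Answer: 3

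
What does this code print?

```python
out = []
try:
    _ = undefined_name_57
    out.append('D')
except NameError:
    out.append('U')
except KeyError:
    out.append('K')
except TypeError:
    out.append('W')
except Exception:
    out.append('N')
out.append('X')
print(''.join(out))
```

Execution trace: 'U' (except NameError) → 'X' (after the try/except). Output: UX

Answer: UX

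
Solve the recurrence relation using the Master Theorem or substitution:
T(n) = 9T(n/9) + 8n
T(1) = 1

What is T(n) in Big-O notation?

By Master Theorem: a=9, b=9, f(n)=8n. Since log_9(9) = 1 and f(n) = Θ(n^1), Case 2 applies. T(n) = O(n log n).

Answer: O(n log n)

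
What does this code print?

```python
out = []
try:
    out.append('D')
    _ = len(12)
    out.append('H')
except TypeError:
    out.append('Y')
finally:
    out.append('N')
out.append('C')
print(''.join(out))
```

Execution trace: 'D' (try body) → 'Y' (except TypeError) → 'N' (finally) → 'C' (after the try/except). Output: DYNC

Answer: DYNC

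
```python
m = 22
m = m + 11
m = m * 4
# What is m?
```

Trace:
`m = 22` → m = 22
`m = m + 11` → m = 33
`m = m * 4` → m = 132
So m = 132

Answer: 132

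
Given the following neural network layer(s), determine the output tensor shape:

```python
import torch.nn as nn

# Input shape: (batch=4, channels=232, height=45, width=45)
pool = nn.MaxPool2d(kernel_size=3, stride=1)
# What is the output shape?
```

Input: (4, 232, 45, 45) -> Output: (4, 232, 43, 43)

Answer: (4, 232, 43, 43)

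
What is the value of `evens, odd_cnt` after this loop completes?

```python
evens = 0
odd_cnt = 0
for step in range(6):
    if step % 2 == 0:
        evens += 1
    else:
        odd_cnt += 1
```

Count evens and odds in range(6)
`evens, odd_cnt` takes the values: (0, 0) → (1, 0) → (1, 1) → (2, 1) → (2, 2) → (3, 2) → (3, 3)

Answer: 3, 3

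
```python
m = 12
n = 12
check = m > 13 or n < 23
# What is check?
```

Trace:
`m = 12` → m = 12
`n = 12` → n = 12
`check = m > 13 or n < 23` → check = True
So check = True

Answer: True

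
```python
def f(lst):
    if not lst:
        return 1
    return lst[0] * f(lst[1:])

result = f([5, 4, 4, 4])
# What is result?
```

Product over [5, 4, 4, 4] = 5 * 4 * 4 * 4 = 320

Answer: 320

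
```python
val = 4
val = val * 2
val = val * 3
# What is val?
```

Trace:
`val = 4` → val = 4
`val = val * 2` → val = 8
`val = val * 3` → val = 24
So val = 24

Answer: 24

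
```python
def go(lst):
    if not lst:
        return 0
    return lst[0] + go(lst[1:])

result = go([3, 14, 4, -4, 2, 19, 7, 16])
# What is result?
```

3 + 14 + 4 + (-4) + 2 + 19 + 7 + 16 + 0 = 61

Answer: 61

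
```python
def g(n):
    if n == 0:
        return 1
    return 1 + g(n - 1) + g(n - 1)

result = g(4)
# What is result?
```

g(n) = 1 + 2·g(n-1), g(0)=1. Closed form: (1+1)·2^4 - 1 = 31.

Answer: 31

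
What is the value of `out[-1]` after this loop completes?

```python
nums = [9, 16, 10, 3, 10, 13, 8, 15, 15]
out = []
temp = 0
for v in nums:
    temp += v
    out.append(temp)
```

Cumulative sum ends at 99
`out` takes the values: [] → [9] → [9, 25] → [9, 25, 35] → [9, 25, 35, 38] → [9, 25, 35, 38, 48] → [9, 25, 35, 38, 48, 61] → [9, 25, 35, 38, 48, 61, 69] → [9, 25, 35, 38, 48, 61, 69, 84] → [9, 25, 35, 38, 48, 61, 69, 84, 99]
So `out[-1]` = 99

Answer: 99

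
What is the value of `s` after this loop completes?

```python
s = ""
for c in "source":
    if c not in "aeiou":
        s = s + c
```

Remove vowels from 'source'
`s` takes the values: "" → "s" → "sr" → "src"

Answer: "src"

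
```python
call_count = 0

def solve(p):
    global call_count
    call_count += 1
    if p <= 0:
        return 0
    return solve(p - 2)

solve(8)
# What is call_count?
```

Linear recursion stepping by 2: 5 calls from p=8 down to ≤0.

Answer: 5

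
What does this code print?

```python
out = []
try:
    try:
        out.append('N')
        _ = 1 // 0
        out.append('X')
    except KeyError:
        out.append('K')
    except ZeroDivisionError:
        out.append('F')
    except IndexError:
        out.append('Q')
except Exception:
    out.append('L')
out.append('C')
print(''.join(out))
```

Execution trace: 'N' (inner try body) → 'F' (inner except ZeroDivisionError) → 'C' (after the try/except). Output: NFC

Answer: NFC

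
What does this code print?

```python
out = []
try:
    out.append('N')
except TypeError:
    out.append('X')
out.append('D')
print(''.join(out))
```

Execution trace: 'N' (try body, no exception) → 'D' (after the try/except). Output: ND

Answer: ND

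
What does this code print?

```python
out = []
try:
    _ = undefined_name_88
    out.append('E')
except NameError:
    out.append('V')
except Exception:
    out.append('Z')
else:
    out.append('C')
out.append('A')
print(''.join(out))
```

Execution trace: 'V' (except NameError) → 'A' (after the try/except). Output: VA

Answer: VA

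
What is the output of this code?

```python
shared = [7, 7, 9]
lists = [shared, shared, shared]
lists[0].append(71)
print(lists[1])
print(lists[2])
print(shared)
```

Key concept: list of same reference.
Step by step:
`shared = [7, 7, 9]` → shared = [7, 7, 9]
`lists = [shared, shared, shared]` → lists = [[7, 7, 9], [7, 7, 9], [7, 7, 9]]
`lists[0].append(71)` → shared = [7, 7, 9, 71]; lists = [[7, 7, 9, 71], [7, 7, 9, 71], [7, 7, 9, 71]]
`print(lists[1])` → prints [7, 7, 9, 71]
`print(lists[2])` → prints [7, 7, 9, 71]
`print(shared)` → prints [7, 7, 9, 71]

Answer:
[7, 7, 9, 71]
[7, 7, 9, 71]
[7, 7, 9, 71]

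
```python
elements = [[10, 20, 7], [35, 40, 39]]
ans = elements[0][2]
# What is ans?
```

Trace:
`elements = [[10, 20, 7], [35, 40, 39]]` → elements = [[10, 20, 7], [35, 40, 39]]
`ans = elements[0][2]` → ans = 7
So ans = 7

Answer: 7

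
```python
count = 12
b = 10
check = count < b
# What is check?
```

Trace:
`count = 12` → count = 12
`b = 10` → b = 10
`check = count < b` → check = False
So check = False

Answer: False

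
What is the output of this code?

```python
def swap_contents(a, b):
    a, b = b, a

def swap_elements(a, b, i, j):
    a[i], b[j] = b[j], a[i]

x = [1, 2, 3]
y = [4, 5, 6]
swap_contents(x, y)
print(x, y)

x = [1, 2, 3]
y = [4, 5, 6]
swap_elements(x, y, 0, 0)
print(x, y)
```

Key concept: parameter rebinding vs mutation.
Step by step:
`x = [1, 2, 3]` → x = [1, 2, 3]
`y = [4, 5, 6]` → y = [4, 5, 6]
`swap_contents(x, y)` → no visible change to tracked variables
`print(x, y)` → prints [1, 2, 3] [4, 5, 6]
`x = [1, 2, 3]` → x = [1, 2, 3]
`y = [4, 5, 6]` → y = [4, 5, 6]
`swap_elements(x, y, 0, 0)` → x = [4, 2, 3]; y = [1, 5, 6]
`print(x, y)` → prints [4, 2, 3] [1, 5, 6]

Answer:
[1, 2, 3] [4, 5, 6]
[4, 2, 3] [1, 5, 6]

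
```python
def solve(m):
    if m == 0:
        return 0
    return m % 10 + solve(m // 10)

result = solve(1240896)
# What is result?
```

Sum of digits of 1240896: 6 + 9 + 8 + 0 + 4 + 2 + 1 = 30

Answer: 30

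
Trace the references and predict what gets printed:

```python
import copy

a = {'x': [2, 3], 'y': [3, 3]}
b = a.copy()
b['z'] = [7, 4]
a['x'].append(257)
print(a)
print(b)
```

Key concept: shallow copy of dict with mutable values.
Step by step:
`a = {'x': [2, 3], 'y': [3, 3]}` → a = {'x': [2, 3], 'y': [3, 3]}
`b = a.copy()` → b = {'x': [2, 3], 'y': [3, 3]}
`b['z'] = [7, 4]` → b = {'x': [2, 3], 'y': [3, 3], 'z': [7, 4]}
`a['x'].append(257)` → a = {'x': [2, 3, 257], 'y': [3, 3]}; b = {'x': [2, 3, 257], 'y': [3, 3], 'z': [7, 4]}
`print(a)` → prints {'x': [2, 3, 257], 'y': [3, 3]}
`print(b)` → prints {'x': [2, 3, 257], 'y': [3, 3], 'z': [7, 4]}

Answer:
{'x': [2, 3, 257], 'y': [3, 3]}
{'x': [2, 3, 257], 'y': [3, 3], 'z': [7, 4]}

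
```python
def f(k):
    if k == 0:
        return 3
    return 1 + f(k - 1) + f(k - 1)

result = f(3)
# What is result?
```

f(k) = 1 + 2·f(k-1), f(0)=3. Closed form: (3+1)·2^3 - 1 = 31.

Answer: 31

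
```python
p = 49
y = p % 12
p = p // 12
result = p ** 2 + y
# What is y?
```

Trace:
`p = 49` → p = 49
`y = p % 12` → y = 1
`p = p // 12` → p = 4
`result = p ** 2 + y` → result = 17
So y = 1

Answer: 1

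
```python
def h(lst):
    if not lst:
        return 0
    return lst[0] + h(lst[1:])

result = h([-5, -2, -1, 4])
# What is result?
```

(-5) + (-2) + (-1) + 4 + 0 = -4

Answer: -4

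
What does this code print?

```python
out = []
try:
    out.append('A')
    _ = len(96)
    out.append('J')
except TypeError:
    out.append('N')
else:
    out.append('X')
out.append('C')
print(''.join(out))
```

Execution trace: 'A' (try body) → 'N' (except TypeError) → 'C' (after the try/except). Output: ANC

Answer: ANC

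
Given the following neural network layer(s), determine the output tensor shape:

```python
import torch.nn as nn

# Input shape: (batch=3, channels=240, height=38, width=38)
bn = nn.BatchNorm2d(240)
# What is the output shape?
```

Input: (3, 240, 38, 38) -> Output: (3, 240, 38, 38)

Answer: (3, 240, 38, 38)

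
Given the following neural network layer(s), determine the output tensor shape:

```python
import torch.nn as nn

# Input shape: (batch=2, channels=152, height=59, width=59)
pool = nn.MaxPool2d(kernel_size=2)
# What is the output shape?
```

Input: (2, 152, 59, 59) -> Output: (2, 152, 29, 29)

Answer: (2, 152, 29, 29)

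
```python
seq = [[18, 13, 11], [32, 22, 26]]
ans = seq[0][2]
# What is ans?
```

Trace:
`seq = [[18, 13, 11], [32, 22, 26]]` → seq = [[18, 13, 11], [32, 22, 26]]
`ans = seq[0][2]` → ans = 11
So ans = 11

Answer: 11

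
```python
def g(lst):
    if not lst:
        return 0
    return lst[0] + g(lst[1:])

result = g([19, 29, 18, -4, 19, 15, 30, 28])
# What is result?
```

19 + 29 + 18 + (-4) + 19 + 15 + 30 + 28 + 0 = 154

Answer: 154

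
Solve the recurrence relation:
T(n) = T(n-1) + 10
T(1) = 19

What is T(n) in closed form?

Unrolling: T(n) = T(1) + 10·(n-1) = 19 + 10(n-1) = 10n + 9.

Answer: T(n) = 10n + 9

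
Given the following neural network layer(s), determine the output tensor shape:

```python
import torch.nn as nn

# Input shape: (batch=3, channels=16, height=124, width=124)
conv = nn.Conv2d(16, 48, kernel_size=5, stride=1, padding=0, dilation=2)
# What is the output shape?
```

Input: (3, 16, 124, 124) -> Output: (3, 48, 116, 116)

Answer: (3, 48, 116, 116)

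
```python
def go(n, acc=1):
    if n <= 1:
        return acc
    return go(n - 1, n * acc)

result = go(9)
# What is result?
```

Accumulator trace (n, acc): (9, 1) -> (8, 9) -> (7, 72) -> (6, 504) -> (5, 3024) -> (4, 15120) -> (3, 60480) -> (2, 181440) -> (1, 362880) -> return 362880

Answer: 362880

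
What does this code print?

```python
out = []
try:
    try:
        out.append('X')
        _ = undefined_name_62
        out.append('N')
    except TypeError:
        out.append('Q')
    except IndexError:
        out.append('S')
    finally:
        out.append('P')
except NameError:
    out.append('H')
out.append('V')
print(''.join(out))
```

Execution trace: 'X' (try body) → 'P' (finally) → 'H' (outer except NameError) → 'V' (after the try/except). Output: XPHV

Answer: XPHV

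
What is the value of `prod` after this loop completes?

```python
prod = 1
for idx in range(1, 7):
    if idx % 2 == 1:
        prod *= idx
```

Product of odd numbers 1 to 6
`prod` takes the values: 1 → 3 → 15

Answer: 15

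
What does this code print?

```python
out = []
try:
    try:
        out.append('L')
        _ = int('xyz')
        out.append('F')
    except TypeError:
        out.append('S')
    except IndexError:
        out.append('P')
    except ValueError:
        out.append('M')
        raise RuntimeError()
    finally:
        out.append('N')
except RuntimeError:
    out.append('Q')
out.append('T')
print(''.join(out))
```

Execution trace: 'L' (inner try body) → 'M' (inner except ValueError) → 'N' (inner finally) → 'Q' (outer except RuntimeError) → 'T' (after the try/except). Output: LMNQT

Answer: LMNQT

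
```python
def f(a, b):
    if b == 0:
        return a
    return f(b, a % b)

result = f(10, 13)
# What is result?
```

f(10, 13) -> f(13, 10) -> f(10, 3) -> f(3, 1) -> f(1, 0) -> 1

Answer: 1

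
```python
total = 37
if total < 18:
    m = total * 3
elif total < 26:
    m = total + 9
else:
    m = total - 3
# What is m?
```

Trace:
`total = 37` → total = 37
`if total < 18: ...` → total < 18 is False, total < 26 is False, take else branch → m = 34
So m = 34

Answer: 34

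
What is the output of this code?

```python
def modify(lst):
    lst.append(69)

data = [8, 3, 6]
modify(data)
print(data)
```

Key concept: function modifies passed list.
Step by step:
`data = [8, 3, 6]` → data = [8, 3, 6]
`modify(data)` → data = [8, 3, 6, 69]
`print(data)` → prints [8, 3, 6, 69]

Answer: [8, 3, 6, 69]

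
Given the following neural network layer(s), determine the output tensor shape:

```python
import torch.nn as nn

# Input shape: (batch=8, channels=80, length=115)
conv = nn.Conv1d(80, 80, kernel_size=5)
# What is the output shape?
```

Input: (8, 80, 115) -> Output: (8, 80, 111)

Answer: (8, 80, 111)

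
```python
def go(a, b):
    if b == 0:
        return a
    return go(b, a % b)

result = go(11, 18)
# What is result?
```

go(11, 18) -> go(18, 11) -> go(11, 7) -> go(7, 4) -> go(4, 3) -> go(3, 1) -> go(1, 0) -> 1

Answer: 1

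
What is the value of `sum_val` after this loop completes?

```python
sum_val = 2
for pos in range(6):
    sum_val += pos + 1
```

Start at 2, add 1 to 6 = 23
`sum_val` takes the values: 2 → 3 → 5 → 8 → 12 → 17 → 23

Answer: 23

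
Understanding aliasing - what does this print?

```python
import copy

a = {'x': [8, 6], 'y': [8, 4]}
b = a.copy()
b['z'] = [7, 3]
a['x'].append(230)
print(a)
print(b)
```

Key concept: shallow copy of dict with mutable values.
Step by step:
`a = {'x': [8, 6], 'y': [8, 4]}` → a = {'x': [8, 6], 'y': [8, 4]}
`b = a.copy()` → b = {'x': [8, 6], 'y': [8, 4]}
`b['z'] = [7, 3]` → b = {'x': [8, 6], 'y': [8, 4], 'z': [7, 3]}
`a['x'].append(230)` → a = {'x': [8, 6, 230], 'y': [8, 4]}; b = {'x': [8, 6, 230], 'y': [8, 4], 'z': [7, 3]}
`print(a)` → prints {'x': [8, 6, 230], 'y': [8, 4]}
`print(b)` → prints {'x': [8, 6, 230], 'y': [8, 4], 'z': [7, 3]}

Answer:
{'x': [8, 6, 230], 'y': [8, 4]}
{'x': [8, 6, 230], 'y': [8, 4], 'z': [7, 3]}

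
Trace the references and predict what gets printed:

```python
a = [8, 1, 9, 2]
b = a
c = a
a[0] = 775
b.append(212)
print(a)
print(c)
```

Key concept: multiple aliases.
Step by step:
`a = [8, 1, 9, 2]` → a = [8, 1, 9, 2]
`b = a` → b = [8, 1, 9, 2] (same object as a)
`c = a` → c = [8, 1, 9, 2] (same object as a, b)
`a[0] = 775` → a = [775, 1, 9, 2] (same object as b, c); b = [775, 1, 9, 2] (same object as a, c); c = [775, 1, 9, 2] (same object as a, b)
`b.append(212)` → a = [775, 1, 9, 2, 212] (same object as b, c); b = [775, 1, 9, 2, 212] (same object as a, c); c = [775, 1, 9, 2, 212] (same object as a, b)
`print(a)` → prints [775, 1, 9, 2, 212]
`print(c)` → prints [775, 1, 9, 2, 212]

Answer:
[775, 1, 9, 2, 212]
[775, 1, 9, 2, 212]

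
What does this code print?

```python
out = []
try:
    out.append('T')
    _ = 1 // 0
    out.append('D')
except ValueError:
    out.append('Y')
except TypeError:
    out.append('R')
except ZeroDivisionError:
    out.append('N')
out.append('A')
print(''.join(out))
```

Execution trace: 'T' (try body) → 'N' (except ZeroDivisionError) → 'A' (after the try/except). Output: TNA

Answer: TNA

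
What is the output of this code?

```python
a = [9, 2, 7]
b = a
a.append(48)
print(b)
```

Key concept: basic list aliasing.
Step by step:
`a = [9, 2, 7]` → a = [9, 2, 7]
`b = a` → b = [9, 2, 7] (same object as a)
`a.append(48)` → a = [9, 2, 7, 48] (same object as b); b = [9, 2, 7, 48] (same object as a)
`print(b)` → prints [9, 2, 7, 48]

Answer: [9, 2, 7, 48]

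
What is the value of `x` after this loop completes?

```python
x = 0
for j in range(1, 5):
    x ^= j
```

XOR of 1 to 4
`x` takes the values: 0 → 1 → 3 → 0 → 4

Answer: 4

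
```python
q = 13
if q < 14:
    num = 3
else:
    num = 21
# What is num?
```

Trace:
`q = 13` → q = 13
`if q < 14: ...` → q < 14 is True → num = 3
So num = 3

Answer: 3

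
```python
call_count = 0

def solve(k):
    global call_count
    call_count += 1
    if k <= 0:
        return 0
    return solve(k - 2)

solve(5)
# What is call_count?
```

Linear recursion stepping by 2: 4 calls from k=5 down to ≤0.

Answer: 4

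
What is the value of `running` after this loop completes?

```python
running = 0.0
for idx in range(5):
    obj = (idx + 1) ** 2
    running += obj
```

Sum of squared losses 1² + 2² + ... + 5²
`running` takes the values: 0.0 → 1.0 → 5.0 → 14.0 → 30.0 → 55.0

Answer: 55.0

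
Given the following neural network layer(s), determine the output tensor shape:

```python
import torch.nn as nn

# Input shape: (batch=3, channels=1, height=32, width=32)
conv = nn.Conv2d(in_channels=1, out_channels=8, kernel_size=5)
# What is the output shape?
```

Input: (3, 1, 32, 32) -> Output: (3, 8, 28, 28)

Answer: (3, 8, 28, 28)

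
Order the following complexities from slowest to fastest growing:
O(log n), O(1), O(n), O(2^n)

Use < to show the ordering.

Ordered by growth rate: O(1) < O(log n) < O(n) < O(2^n)

Answer: O(1) < O(log n) < O(n) < O(2^n)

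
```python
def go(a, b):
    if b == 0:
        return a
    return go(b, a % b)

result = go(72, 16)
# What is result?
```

go(72, 16) -> go(16, 8) -> go(8, 0) -> 8

Answer: 8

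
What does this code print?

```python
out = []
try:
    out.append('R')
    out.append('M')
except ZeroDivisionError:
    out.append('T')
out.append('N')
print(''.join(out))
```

Execution trace: 'R' (try body) → 'M' (try body, no exception) → 'N' (after the try/except). Output: RMN

Answer: RMN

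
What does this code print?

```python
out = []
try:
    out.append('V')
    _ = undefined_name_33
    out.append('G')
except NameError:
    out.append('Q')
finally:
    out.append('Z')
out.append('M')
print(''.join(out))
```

Execution trace: 'V' (try body) → 'Q' (except NameError) → 'Z' (finally) → 'M' (after the try/except). Output: VQZM

Answer: VQZM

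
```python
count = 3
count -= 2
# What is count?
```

Trace:
`count = 3` → count = 3
`count -= 2` → count = 1
So count = 1

Answer: 1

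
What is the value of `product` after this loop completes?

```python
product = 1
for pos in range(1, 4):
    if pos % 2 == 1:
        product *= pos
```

Product of odd numbers 1 to 3
`product` takes the values: 1 → 3

Answer: 3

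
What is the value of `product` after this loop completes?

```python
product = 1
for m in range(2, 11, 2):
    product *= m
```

Product of even numbers 2 to 10
`product` takes the values: 1 → 2 → 8 → 48 → 384 → 3840

Answer: 3840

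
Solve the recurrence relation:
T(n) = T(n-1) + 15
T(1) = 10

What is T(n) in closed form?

Unrolling: T(n) = T(1) + 15·(n-1) = 10 + 15(n-1) = 15n - 5.

Answer: T(n) = 15n - 5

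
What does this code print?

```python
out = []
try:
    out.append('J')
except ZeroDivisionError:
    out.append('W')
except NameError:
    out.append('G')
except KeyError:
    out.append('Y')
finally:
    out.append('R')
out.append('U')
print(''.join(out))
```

Execution trace: 'J' (try body, no exception) → 'R' (finally) → 'U' (after the try/except). Output: JRU

Answer: JRU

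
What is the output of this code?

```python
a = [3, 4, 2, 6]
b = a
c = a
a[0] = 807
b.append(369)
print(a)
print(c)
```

Key concept: multiple aliases.
Step by step:
`a = [3, 4, 2, 6]` → a = [3, 4, 2, 6]
`b = a` → b = [3, 4, 2, 6] (same object as a)
`c = a` → c = [3, 4, 2, 6] (same object as a, b)
`a[0] = 807` → a = [807, 4, 2, 6] (same object as b, c); b = [807, 4, 2, 6] (same object as a, c); c = [807, 4, 2, 6] (same object as a, b)
`b.append(369)` → a = [807, 4, 2, 6, 369] (same object as b, c); b = [807, 4, 2, 6, 369] (same object as a, c); c = [807, 4, 2, 6, 369] (same object as a, b)
`print(a)` → prints [807, 4, 2, 6, 369]
`print(c)` → prints [807, 4, 2, 6, 369]

Answer:
[807, 4, 2, 6, 369]
[807, 4, 2, 6, 369]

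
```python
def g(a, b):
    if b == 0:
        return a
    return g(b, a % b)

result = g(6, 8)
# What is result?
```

g(6, 8) -> g(8, 6) -> g(6, 2) -> g(2, 0) -> 2

Answer: 2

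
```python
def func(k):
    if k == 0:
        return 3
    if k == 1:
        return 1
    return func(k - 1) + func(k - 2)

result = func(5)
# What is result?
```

Build up from base cases: func(0)=3, func(1)=1, func(2)=4, func(3)=5, func(4)=9, func(5)=14

Answer: 14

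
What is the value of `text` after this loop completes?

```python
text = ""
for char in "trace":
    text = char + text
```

Reverse 'trace'
`text` takes the values: "" → "t" → "rt" → "art" → "cart" → "ecart"

Answer: "ecart"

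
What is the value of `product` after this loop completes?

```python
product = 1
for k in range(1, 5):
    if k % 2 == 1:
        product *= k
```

Product of odd numbers 1 to 4
`product` takes the values: 1 → 3

Answer: 3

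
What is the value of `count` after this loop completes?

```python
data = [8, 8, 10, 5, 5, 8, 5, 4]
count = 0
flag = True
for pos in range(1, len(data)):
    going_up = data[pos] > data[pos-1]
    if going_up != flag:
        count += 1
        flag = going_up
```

Count direction changes in [8, 8, 10, 5, 5, 8, 5, 4]
`count` takes the values: 0 → 1 → 2 → 3 → 4 → 5

Answer: 5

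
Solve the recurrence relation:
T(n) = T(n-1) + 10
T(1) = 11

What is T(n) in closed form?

Unrolling: T(n) = T(1) + 10·(n-1) = 11 + 10(n-1) = 10n + 1.

Answer: T(n) = 10n + 1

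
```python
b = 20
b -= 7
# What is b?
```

Trace:
`b = 20` → b = 20
`b -= 7` → b = 13
So b = 13

Answer: 13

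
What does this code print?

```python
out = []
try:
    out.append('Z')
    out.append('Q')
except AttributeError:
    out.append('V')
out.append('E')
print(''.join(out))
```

Execution trace: 'Z' (try body) → 'Q' (try body, no exception) → 'E' (after the try/except). Output: ZQE

Answer: ZQE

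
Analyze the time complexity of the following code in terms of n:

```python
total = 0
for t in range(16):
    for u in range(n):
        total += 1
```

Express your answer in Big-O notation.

Each loop level contributes: 1 × n. Multiplying the contributions gives O(n).

Answer: O(n)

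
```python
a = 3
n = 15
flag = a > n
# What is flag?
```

Trace:
`a = 3` → a = 3
`n = 15` → n = 15
`flag = a > n` → flag = False
So flag = False

Answer: False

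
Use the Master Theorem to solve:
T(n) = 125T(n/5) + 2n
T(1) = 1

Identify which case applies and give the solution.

a=125, b=5, f(n)=2n. log_5(125) = 3. Since c=1 < 3, Case 1 applies: T(n) = Θ(n^log_b(a)) = O(n^3).

Answer: O(n^3) - Case 1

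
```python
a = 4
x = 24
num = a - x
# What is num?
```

Trace:
`a = 4` → a = 4
`x = 24` → x = 24
`num = a - x` → num = -20
So num = -20

Answer: -20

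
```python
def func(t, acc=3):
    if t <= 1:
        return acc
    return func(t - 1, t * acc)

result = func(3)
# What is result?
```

Accumulator trace (n, acc): (3, 3) -> (2, 9) -> (1, 18) -> return 18

Answer: 18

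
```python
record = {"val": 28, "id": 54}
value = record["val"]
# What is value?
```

Trace:
`record = {"val": 28, "id": 54}` → record = {'val': 28, 'id': 54}
`value = record["val"]` → value = 28
So value = 28

Answer: 28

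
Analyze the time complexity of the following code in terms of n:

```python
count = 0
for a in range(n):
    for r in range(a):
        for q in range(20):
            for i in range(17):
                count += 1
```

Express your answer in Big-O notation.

Each loop level contributes: n × n × 1 × 1. Multiplying the contributions gives O(n^2).

Answer: O(n^2)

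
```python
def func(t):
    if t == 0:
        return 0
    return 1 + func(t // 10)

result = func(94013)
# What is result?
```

Count of digits of 94013: 5

Answer: 5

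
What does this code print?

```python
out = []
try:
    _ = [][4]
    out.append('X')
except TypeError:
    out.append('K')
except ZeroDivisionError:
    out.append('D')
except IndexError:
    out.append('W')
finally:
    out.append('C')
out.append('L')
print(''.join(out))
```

Execution trace: 'W' (except IndexError) → 'C' (finally) → 'L' (after the try/except). Output: WCL

Answer: WCL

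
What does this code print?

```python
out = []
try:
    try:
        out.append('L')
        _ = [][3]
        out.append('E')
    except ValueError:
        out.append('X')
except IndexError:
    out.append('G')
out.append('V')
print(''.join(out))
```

Execution trace: 'L' (try body) → 'G' (outer except IndexError) → 'V' (after the try/except). Output: LGV

Answer: LGV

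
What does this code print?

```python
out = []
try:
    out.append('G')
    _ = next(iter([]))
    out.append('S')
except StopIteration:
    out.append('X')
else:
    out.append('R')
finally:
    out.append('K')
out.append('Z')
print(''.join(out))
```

Execution trace: 'G' (try body) → 'X' (except StopIteration) → 'K' (finally) → 'Z' (after the try/except). Output: GXKZ

Answer: GXKZ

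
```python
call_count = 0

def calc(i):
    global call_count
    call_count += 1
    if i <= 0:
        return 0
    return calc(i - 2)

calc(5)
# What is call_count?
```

Linear recursion stepping by 2: 4 calls from i=5 down to ≤0.

Answer: 4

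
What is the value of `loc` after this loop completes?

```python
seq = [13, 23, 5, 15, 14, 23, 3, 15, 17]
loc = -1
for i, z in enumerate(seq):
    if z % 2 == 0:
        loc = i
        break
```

First even number index in [13, 23, 5, 15, 14, 23, 3, 15, 17]
`loc` takes the values: -1 → 4

Answer: 4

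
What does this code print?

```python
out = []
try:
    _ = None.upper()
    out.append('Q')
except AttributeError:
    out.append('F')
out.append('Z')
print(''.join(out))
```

Execution trace: 'F' (except AttributeError) → 'Z' (after the try/except). Output: FZ

Answer: FZ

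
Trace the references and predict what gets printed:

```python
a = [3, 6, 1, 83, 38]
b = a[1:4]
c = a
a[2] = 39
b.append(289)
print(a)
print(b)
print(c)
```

Key concept: slice vs alias.
Step by step:
`a = [3, 6, 1, 83, 38]` → a = [3, 6, 1, 83, 38]
`b = a[1:4]` → b = [6, 1, 83]
`c = a` → c = [3, 6, 1, 83, 38] (same object as a)
`a[2] = 39` → a = [3, 6, 39, 83, 38] (same object as c); c = [3, 6, 39, 83, 38] (same object as a)
`b.append(289)` → b = [6, 1, 83, 289]
`print(a)` → prints [3, 6, 39, 83, 38]
`print(b)` → prints [6, 1, 83, 289]
`print(c)` → prints [3, 6, 39, 83, 38]

Answer:
[3, 6, 39, 83, 38]
[6, 1, 83, 289]
[3, 6, 39, 83, 38]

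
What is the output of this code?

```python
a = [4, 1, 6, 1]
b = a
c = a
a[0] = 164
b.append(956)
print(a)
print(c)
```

Key concept: multiple aliases.
Step by step:
`a = [4, 1, 6, 1]` → a = [4, 1, 6, 1]
`b = a` → b = [4, 1, 6, 1] (same object as a)
`c = a` → c = [4, 1, 6, 1] (same object as a, b)
`a[0] = 164` → a = [164, 1, 6, 1] (same object as b, c); b = [164, 1, 6, 1] (same object as a, c); c = [164, 1, 6, 1] (same object as a, b)
`b.append(956)` → a = [164, 1, 6, 1, 956] (same object as b, c); b = [164, 1, 6, 1, 956] (same object as a, c); c = [164, 1, 6, 1, 956] (same object as a, b)
`print(a)` → prints [164, 1, 6, 1, 956]
`print(c)` → prints [164, 1, 6, 1, 956]

Answer:
[164, 1, 6, 1, 956]
[164, 1, 6, 1, 956]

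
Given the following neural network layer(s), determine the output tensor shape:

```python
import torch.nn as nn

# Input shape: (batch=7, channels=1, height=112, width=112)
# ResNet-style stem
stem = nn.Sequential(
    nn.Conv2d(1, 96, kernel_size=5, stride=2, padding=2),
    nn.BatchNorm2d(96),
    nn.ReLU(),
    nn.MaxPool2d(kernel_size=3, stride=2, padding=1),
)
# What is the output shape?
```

Input: (7, 1, 112, 112) -> after Conv2d 5x5 stride=2: (7, 96, 56, 56) -> Output: (7, 96, 28, 28)

Answer: (7, 96, 28, 28)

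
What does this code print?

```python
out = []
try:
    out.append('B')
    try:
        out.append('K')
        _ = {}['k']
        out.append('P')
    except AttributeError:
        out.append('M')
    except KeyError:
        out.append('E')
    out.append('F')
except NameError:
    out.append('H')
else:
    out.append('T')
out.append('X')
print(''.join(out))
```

Execution trace: 'B' (try body) → 'K' (inner try body) → 'E' (inner except KeyError) → 'F' (try body, no exception) → 'T' (else) → 'X' (after the try/except). Output: BKEFTX

Answer: BKEFTX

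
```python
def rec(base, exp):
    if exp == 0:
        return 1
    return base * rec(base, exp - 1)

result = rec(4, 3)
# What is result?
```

rec(4, 3) = 4 * 4 * 4 = 64

Answer: 64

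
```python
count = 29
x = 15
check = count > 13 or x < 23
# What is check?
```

Trace:
`count = 29` → count = 29
`x = 15` → x = 15
`check = count > 13 or x < 23` → check = True
So check = True

Answer: True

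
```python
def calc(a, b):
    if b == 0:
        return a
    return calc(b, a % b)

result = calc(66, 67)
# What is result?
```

calc(66, 67) -> calc(67, 66) -> calc(66, 1) -> calc(1, 0) -> 1

Answer: 1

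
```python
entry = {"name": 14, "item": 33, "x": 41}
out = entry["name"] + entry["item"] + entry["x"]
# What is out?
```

Trace:
`entry = {"name": 14, "item": 33, "x": 41}` → entry = {'name': 14, 'item': 33, 'x': 41}
`out = entry["name"] + entry["item"] + entry["x"]` → out = 88
So out = 88

Answer: 88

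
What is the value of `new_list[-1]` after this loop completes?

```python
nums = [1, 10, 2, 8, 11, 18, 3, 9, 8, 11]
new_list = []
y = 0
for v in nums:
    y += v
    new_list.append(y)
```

Cumulative sum ends at 81
`new_list` takes the values: [] → [1] → [1, 11] → [1, 11, 13] → [1, 11, 13, 21] → [1, 11, 13, 21, 32] → [1, 11, 13, 21, 32, 50] → [1, 11, 13, 21, 32, 50, 53] → [1, 11, 13, 21, 32, 50, 53, 62] → [1, 11, 13, 21, 32, 50, 53, 62, 70] → [1, 11, 13, 21, 32, 50, 53, 62, 70, 81]
So `new_list[-1]` = 81

Answer: 81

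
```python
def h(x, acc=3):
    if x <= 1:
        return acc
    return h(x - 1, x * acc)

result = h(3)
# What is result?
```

Accumulator trace (n, acc): (3, 3) -> (2, 9) -> (1, 18) -> return 18

Answer: 18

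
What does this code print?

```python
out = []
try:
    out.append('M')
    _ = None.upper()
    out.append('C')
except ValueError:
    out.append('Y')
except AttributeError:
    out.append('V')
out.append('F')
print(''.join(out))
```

Execution trace: 'M' (try body) → 'V' (except AttributeError) → 'F' (after the try/except). Output: MVF

Answer: MVF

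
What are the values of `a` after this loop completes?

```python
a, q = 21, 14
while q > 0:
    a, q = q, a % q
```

GCD of 21 and 14
`a` takes the values: 21 → 14 → 7

Answer: 7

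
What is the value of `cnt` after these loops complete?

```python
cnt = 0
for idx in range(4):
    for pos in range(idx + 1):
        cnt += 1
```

Triangle: 1 + 2 + ... + 4
`cnt` takes the values: 0 → 1 → 2 → 3 → 4 → 5 → 6 → 7 → 8 → 9 → 10

Answer: 10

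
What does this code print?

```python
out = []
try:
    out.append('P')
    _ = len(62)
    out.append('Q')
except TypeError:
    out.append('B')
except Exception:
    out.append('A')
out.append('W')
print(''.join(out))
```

Execution trace: 'P' (try body) → 'B' (except TypeError) → 'W' (after the try/except). Output: PBW

Answer: PBW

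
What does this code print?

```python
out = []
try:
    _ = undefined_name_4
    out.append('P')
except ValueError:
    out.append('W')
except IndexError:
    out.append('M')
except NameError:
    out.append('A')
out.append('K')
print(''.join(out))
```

Execution trace: 'A' (except NameError) → 'K' (after the try/except). Output: AK

Answer: AK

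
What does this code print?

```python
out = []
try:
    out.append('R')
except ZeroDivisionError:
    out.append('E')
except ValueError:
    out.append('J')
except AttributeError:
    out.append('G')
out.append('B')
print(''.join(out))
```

Execution trace: 'R' (try body, no exception) → 'B' (after the try/except). Output: RB

Answer: RB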